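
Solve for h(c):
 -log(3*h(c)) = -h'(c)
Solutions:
 -Integral(1/(log(_y) + log(3)), (_y, h(c))) = C1 - c


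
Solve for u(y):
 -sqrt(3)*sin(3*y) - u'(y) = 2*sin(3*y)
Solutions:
 u(y) = C1 + sqrt(3)*cos(3*y)/3 + 2*cos(3*y)/3


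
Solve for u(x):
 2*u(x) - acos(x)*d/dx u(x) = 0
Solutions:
 u(x) = C1*exp(2*Integral(1/acos(x), x))


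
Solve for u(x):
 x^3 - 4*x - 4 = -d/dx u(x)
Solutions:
 u(x) = C1 - x^4/4 + 2*x^2 + 4*x


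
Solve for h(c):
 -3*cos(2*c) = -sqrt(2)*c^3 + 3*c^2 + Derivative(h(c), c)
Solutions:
 h(c) = C1 + sqrt(2)*c^4/4 - c^3 - 3*sin(2*c)/2


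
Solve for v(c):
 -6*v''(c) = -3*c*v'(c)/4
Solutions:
 v(c) = C1 + C2*erfi(c/4)


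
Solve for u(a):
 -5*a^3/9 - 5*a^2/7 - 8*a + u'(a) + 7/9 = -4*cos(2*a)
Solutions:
 u(a) = C1 + 5*a^4/36 + 5*a^3/21 + 4*a^2 - 7*a/9 - 4*sin(a)*cos(a)


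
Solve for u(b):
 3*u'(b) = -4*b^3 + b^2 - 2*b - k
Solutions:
 u(b) = C1 - b^4/3 + b^3/9 - b^2/3 - b*k/3


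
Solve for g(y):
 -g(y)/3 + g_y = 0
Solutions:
 g(y) = C1*exp(y/3)


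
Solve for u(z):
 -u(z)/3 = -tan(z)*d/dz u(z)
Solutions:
 u(z) = C1*sin(z)^(1/3)


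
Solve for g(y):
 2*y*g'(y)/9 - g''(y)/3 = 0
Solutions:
 g(y) = C1 + C2*erfi(sqrt(3)*y/3)


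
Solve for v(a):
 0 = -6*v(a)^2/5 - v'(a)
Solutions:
 v(a) = 5/(C1 + 6*a)


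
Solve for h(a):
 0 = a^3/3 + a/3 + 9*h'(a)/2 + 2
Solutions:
 h(a) = C1 - a^4/54 - a^2/27 - 4*a/9


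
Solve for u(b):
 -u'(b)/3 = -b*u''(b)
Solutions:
 u(b) = C1 + C2*b^(4/3)


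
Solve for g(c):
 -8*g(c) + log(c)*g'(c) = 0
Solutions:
 g(c) = C1*exp(8*li(c))


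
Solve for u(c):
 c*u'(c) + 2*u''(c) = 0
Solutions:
 u(c) = C1 + C2*erf(c/2)


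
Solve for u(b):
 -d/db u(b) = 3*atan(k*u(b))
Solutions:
 Integral(1/atan(_y*k), (_y, u(b))) = C1 - 3*b


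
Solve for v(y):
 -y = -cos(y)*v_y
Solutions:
 v(y) = C1 + Integral(y/cos(y), y)


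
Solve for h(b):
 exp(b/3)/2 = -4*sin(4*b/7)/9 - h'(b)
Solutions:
 h(b) = C1 - 3*exp(b/3)/2 + 7*cos(4*b/7)/9


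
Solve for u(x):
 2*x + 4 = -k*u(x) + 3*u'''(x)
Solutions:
 u(x) = C1*exp(3^(2/3)*k^(1/3)*x/3) + C2*exp(k^(1/3)*x*(-3^(2/3) + 3*3^(1/6)*I)/6) + C3*exp(-k^(1/3)*x*(3^(2/3) + 3*3^(1/6)*I)/6) - 2*x/k - 4/k


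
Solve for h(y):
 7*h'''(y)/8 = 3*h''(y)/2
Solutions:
 h(y) = C1 + C2*y + C3*exp(12*y/7)


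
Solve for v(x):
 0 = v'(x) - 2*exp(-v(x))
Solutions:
 v(x) = log(C1 + 2*x)


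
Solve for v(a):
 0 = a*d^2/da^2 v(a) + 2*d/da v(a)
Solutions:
 v(a) = C1 + C2/a


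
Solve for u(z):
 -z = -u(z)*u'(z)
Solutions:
 u(z) = -sqrt(C1 + z^2)
 u(z) = sqrt(C1 + z^2)


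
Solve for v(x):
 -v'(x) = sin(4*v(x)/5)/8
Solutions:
 x/8 + 5*log(cos(4*v(x)/5) - 1)/8 - 5*log(cos(4*v(x)/5) + 1)/8 = C1


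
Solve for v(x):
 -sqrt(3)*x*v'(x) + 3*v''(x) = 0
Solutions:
 v(x) = C1 + C2*erfi(sqrt(2)*3^(3/4)*x/6)


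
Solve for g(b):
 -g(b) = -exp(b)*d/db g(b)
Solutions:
 g(b) = C1*exp(-exp(-b))


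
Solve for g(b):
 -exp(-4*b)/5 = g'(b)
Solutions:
 g(b) = C1 + exp(-4*b)/20


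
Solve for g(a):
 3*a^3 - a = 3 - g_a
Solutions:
 g(a) = C1 - 3*a^4/4 + a^2/2 + 3*a


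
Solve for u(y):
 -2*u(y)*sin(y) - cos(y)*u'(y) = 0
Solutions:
 u(y) = C1*cos(y)^2


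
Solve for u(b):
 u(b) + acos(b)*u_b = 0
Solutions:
 u(b) = C1*exp(-Integral(1/acos(b), b))


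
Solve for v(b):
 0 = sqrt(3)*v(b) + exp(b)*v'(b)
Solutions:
 v(b) = C1*exp(sqrt(3)*exp(-b))


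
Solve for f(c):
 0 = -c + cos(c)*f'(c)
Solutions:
 f(c) = C1 + Integral(c/cos(c), c)


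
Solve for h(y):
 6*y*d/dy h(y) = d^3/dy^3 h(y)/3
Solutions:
 h(y) = C1 + Integral(C2*airyai(18^(1/3)*y) + C3*airybi(18^(1/3)*y), y)


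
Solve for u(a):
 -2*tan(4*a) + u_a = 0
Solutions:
 u(a) = C1 - log(cos(4*a))/2


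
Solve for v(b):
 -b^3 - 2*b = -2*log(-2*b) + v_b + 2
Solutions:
 v(b) = C1 - b^4/4 - b^2 + 2*b*log(-b) + 2*b*(-2 + log(2))


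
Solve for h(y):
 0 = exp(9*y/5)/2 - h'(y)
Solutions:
 h(y) = C1 + 5*exp(9*y/5)/18


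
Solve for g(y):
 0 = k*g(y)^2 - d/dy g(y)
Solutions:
 g(y) = -1/(C1 + k*y)


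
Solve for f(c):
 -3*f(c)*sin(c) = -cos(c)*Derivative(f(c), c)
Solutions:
 f(c) = C1/cos(c)^3


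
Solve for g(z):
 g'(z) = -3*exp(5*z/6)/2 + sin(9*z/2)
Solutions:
 g(z) = C1 - 9*exp(5*z/6)/5 - 2*cos(9*z/2)/9


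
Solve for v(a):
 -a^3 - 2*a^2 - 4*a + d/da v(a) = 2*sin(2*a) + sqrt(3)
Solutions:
 v(a) = C1 + a^4/4 + 2*a^3/3 + 2*a^2 + sqrt(3)*a - cos(2*a)


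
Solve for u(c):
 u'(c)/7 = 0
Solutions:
 u(c) = C1


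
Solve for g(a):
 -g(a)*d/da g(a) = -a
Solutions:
 g(a) = -sqrt(C1 + a^2)
 g(a) = sqrt(C1 + a^2)


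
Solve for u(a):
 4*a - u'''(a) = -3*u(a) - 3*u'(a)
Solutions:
 u(a) = C1*exp(-2^(1/3)*a*(2/(sqrt(5) + 3)^(1/3) + 2^(1/3)*(sqrt(5) + 3)^(1/3))/4)*sin(2^(1/3)*sqrt(3)*a*(-2^(1/3)*(sqrt(5) + 3)^(1/3) + 2/(sqrt(5) + 3)^(1/3))/4) + C2*exp(-2^(1/3)*a*(2/(sqrt(5) + 3)^(1/3) + 2^(1/3)*(sqrt(5) + 3)^(1/3))/4)*cos(2^(1/3)*sqrt(3)*a*(-2^(1/3)*(sqrt(5) + 3)^(1/3) + 2/(sqrt(5) + 3)^(1/3))/4) + C3*exp(2^(1/3)*a*((sqrt(5) + 3)^(-1/3) + 2^(1/3)*(sqrt(5) + 3)^(1/3)/2)) - 4*a/3 + 4/3


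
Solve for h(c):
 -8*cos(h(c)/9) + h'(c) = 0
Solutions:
 -8*c - 9*log(sin(h(c)/9) - 1)/2 + 9*log(sin(h(c)/9) + 1)/2 = C1


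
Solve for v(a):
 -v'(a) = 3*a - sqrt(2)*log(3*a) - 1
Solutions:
 v(a) = C1 - 3*a^2/2 + sqrt(2)*a*log(a) - sqrt(2)*a + a + sqrt(2)*a*log(3)


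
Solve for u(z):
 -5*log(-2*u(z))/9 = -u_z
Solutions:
 -9*Integral(1/(log(-_y) + log(2)), (_y, u(z)))/5 = C1 - z


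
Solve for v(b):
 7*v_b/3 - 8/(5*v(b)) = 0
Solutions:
 v(b) = -sqrt(C1 + 1680*b)/35
 v(b) = sqrt(C1 + 1680*b)/35


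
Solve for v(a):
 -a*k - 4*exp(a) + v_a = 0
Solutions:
 v(a) = C1 + a^2*k/2 + 4*exp(a)


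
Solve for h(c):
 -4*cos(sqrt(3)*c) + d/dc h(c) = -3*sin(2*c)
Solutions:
 h(c) = C1 + 4*sqrt(3)*sin(sqrt(3)*c)/3 + 3*cos(2*c)/2


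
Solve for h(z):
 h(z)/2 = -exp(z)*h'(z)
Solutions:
 h(z) = C1*exp(exp(-z)/2)


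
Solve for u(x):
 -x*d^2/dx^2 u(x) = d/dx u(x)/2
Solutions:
 u(x) = C1 + C2*sqrt(x)


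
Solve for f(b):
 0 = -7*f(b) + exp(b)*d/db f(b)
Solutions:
 f(b) = C1*exp(-7*exp(-b))


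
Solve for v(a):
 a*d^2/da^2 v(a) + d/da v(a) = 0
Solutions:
 v(a) = C1 + C2*log(a)


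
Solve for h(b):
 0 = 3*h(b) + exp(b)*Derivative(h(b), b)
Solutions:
 h(b) = C1*exp(3*exp(-b))


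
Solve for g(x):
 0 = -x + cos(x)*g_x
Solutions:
 g(x) = C1 + Integral(x/cos(x), x)


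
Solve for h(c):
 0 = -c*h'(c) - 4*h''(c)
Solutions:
 h(c) = C1 + C2*erf(sqrt(2)*c/4)


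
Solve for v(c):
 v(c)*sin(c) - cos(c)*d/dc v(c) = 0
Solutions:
 v(c) = C1/cos(c)


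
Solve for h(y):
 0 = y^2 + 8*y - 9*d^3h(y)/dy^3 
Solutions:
 h(y) = C1 + C2*y + C3*y^2 + y^5/540 + y^4/27


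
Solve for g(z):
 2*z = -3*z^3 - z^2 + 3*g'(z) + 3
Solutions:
 g(z) = C1 + z^4/4 + z^3/9 + z^2/3 - z


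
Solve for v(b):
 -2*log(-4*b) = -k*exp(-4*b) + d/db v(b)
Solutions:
 v(b) = C1 - 2*b*log(-b) + 2*b*(1 - 2*log(2)) - k*exp(-4*b)/4


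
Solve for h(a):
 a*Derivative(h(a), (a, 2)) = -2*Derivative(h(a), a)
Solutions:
 h(a) = C1 + C2/a


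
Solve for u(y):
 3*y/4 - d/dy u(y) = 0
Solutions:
 u(y) = C1 + 3*y^2/8


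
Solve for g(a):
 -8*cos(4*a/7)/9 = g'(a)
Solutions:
 g(a) = C1 - 14*sin(4*a/7)/9


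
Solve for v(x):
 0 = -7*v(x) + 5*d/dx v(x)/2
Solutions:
 v(x) = C1*exp(14*x/5)


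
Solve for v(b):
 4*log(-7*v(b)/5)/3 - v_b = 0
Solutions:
 -3*Integral(1/(log(-_y) - log(5) + log(7)), (_y, v(b)))/4 = C1 - b


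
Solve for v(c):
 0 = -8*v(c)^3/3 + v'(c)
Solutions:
 v(c) = -sqrt(6)*sqrt(-1/(C1 + 8*c))/2
 v(c) = sqrt(6)*sqrt(-1/(C1 + 8*c))/2


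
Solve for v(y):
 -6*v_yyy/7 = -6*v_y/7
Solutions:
 v(y) = C1 + C2*exp(-y) + C3*exp(y)


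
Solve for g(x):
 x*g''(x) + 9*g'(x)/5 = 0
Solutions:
 g(x) = C1 + C2/x^(4/5)


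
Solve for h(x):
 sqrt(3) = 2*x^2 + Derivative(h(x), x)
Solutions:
 h(x) = C1 - 2*x^3/3 + sqrt(3)*x


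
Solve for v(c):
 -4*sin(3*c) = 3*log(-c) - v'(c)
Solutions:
 v(c) = C1 + 3*c*log(-c) - 3*c - 4*cos(3*c)/3


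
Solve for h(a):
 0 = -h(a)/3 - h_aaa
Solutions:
 h(a) = C3*exp(-3^(2/3)*a/3) + (C1*sin(3^(1/6)*a/2) + C2*cos(3^(1/6)*a/2))*exp(3^(2/3)*a/6)


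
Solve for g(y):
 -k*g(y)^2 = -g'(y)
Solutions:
 g(y) = -1/(C1 + k*y)


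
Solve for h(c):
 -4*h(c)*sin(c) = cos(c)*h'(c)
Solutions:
 h(c) = C1*cos(c)^4


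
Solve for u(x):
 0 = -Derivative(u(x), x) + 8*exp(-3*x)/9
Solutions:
 u(x) = C1 - 8*exp(-3*x)/27


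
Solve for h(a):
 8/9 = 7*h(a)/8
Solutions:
 h(a) = 64/63


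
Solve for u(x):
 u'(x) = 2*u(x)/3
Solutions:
 u(x) = C1*exp(2*x/3)


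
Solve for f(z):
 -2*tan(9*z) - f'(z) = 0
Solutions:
 f(z) = C1 + 2*log(cos(9*z))/9


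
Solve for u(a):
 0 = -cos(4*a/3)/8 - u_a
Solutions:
 u(a) = C1 - 3*sin(4*a/3)/32


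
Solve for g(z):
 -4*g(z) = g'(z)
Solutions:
 g(z) = C1*exp(-4*z)


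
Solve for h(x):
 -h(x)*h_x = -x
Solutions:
 h(x) = -sqrt(C1 + x^2)
 h(x) = sqrt(C1 + x^2)


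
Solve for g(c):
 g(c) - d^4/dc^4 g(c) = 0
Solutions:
 g(c) = C1*exp(-c) + C2*exp(c) + C3*sin(c) + C4*cos(c)


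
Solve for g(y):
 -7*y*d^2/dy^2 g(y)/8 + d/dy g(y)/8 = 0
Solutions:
 g(y) = C1 + C2*y^(8/7)


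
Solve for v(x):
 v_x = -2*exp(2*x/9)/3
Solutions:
 v(x) = C1 - 3*exp(2*x/9)


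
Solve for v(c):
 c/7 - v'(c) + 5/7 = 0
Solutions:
 v(c) = C1 + c^2/14 + 5*c/7


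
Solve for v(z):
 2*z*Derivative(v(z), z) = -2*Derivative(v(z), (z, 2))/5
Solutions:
 v(z) = C1 + C2*erf(sqrt(10)*z/2)


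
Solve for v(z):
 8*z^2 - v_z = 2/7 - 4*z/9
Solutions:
 v(z) = C1 + 8*z^3/3 + 2*z^2/9 - 2*z/7


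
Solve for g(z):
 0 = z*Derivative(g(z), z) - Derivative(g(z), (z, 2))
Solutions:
 g(z) = C1 + C2*erfi(sqrt(2)*z/2)


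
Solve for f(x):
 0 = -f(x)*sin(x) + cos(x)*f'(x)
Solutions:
 f(x) = C1/cos(x)


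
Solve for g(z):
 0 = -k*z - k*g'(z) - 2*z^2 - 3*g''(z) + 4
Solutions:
 g(z) = C1 + C2*exp(-k*z/3) - z^2/2 - 2*z^3/(3*k) + 7*z/k + 6*z^2/k^2 - 36*z/k^3


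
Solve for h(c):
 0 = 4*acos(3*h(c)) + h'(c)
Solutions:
 Integral(1/acos(3*_y), (_y, h(c))) = C1 - 4*c


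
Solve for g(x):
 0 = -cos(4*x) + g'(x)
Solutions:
 g(x) = C1 + sin(4*x)/4


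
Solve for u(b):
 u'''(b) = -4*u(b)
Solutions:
 u(b) = C3*exp(-2^(2/3)*b) + (C1*sin(2^(2/3)*sqrt(3)*b/2) + C2*cos(2^(2/3)*sqrt(3)*b/2))*exp(2^(2/3)*b/2)


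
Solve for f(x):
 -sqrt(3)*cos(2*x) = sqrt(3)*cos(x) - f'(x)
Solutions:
 f(x) = C1 + sqrt(3)*sin(x) + sqrt(3)*sin(2*x)/2


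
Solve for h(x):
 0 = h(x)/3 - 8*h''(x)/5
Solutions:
 h(x) = C1*exp(-sqrt(30)*x/12) + C2*exp(sqrt(30)*x/12)


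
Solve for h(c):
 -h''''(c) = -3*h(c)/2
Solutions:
 h(c) = C1*exp(-2^(3/4)*3^(1/4)*c/2) + C2*exp(2^(3/4)*3^(1/4)*c/2) + C3*sin(2^(3/4)*3^(1/4)*c/2) + C4*cos(2^(3/4)*3^(1/4)*c/2)


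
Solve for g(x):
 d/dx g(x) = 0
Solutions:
 g(x) = C1


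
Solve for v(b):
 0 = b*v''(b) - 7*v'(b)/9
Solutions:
 v(b) = C1 + C2*b^(16/9)


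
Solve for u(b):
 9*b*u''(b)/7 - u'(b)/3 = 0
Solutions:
 u(b) = C1 + C2*b^(34/27)


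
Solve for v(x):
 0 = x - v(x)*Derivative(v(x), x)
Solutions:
 v(x) = -sqrt(C1 + x^2)
 v(x) = sqrt(C1 + x^2)


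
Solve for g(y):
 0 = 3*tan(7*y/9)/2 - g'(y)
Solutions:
 g(y) = C1 - 27*log(cos(7*y/9))/14


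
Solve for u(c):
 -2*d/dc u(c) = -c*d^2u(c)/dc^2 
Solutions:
 u(c) = C1 + C2*c^3


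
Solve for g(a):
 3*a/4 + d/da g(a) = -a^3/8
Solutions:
 g(a) = C1 - a^4/32 - 3*a^2/8


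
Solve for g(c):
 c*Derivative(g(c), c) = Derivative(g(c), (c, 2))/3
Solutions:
 g(c) = C1 + C2*erfi(sqrt(6)*c/2)


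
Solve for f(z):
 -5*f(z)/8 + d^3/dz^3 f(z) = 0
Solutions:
 f(z) = C3*exp(5^(1/3)*z/2) + (C1*sin(sqrt(3)*5^(1/3)*z/4) + C2*cos(sqrt(3)*5^(1/3)*z/4))*exp(-5^(1/3)*z/4)


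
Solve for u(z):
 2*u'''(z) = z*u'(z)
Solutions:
 u(z) = C1 + Integral(C2*airyai(2^(2/3)*z/2) + C3*airybi(2^(2/3)*z/2), z)


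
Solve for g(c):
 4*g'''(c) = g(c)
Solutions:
 g(c) = C3*exp(2^(1/3)*c/2) + (C1*sin(2^(1/3)*sqrt(3)*c/4) + C2*cos(2^(1/3)*sqrt(3)*c/4))*exp(-2^(1/3)*c/4)


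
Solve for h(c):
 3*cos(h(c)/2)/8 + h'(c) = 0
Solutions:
 3*c/8 - log(sin(h(c)/2) - 1) + log(sin(h(c)/2) + 1) = C1


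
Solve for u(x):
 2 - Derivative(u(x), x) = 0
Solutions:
 u(x) = C1 + 2*x


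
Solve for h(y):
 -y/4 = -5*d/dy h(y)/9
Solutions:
 h(y) = C1 + 9*y^2/40


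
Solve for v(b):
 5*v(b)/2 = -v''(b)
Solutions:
 v(b) = C1*sin(sqrt(10)*b/2) + C2*cos(sqrt(10)*b/2)


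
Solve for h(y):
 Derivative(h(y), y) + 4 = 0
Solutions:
 h(y) = C1 - 4*y


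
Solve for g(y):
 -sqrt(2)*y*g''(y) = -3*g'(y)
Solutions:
 g(y) = C1 + C2*y^(1 + 3*sqrt(2)/2)


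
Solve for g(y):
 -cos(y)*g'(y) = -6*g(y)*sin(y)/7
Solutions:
 g(y) = C1/cos(y)^(6/7)


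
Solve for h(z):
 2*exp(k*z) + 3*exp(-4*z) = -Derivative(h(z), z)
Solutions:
 h(z) = C1 + 3*exp(-4*z)/4 - 2*exp(k*z)/k


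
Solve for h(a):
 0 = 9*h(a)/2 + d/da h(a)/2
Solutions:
 h(a) = C1*exp(-9*a)


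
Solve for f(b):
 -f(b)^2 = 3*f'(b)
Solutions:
 f(b) = 3/(C1 + b)


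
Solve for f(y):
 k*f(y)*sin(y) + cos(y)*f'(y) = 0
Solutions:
 f(y) = C1*exp(k*log(cos(y)))


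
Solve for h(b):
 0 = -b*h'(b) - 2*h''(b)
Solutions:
 h(b) = C1 + C2*erf(b/2)


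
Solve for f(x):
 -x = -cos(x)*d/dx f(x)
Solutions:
 f(x) = C1 + Integral(x/cos(x), x)


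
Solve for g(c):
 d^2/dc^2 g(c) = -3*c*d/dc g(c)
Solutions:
 g(c) = C1 + C2*erf(sqrt(6)*c/2)


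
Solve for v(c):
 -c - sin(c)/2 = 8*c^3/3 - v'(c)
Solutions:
 v(c) = C1 + 2*c^4/3 + c^2/2 - cos(c)/2


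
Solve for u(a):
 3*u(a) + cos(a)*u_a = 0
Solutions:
 u(a) = C1*(sin(a) - 1)^(3/2)/(sin(a) + 1)^(3/2)


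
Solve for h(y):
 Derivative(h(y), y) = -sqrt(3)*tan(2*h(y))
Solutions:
 h(y) = -asin(C1*exp(-2*sqrt(3)*y))/2 + pi/2
 h(y) = asin(C1*exp(-2*sqrt(3)*y))/2


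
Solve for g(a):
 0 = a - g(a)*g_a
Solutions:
 g(a) = -sqrt(C1 + a^2)
 g(a) = sqrt(C1 + a^2)


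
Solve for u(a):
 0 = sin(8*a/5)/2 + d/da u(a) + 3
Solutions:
 u(a) = C1 - 3*a + 5*cos(8*a/5)/16


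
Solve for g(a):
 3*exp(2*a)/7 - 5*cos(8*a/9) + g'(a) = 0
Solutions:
 g(a) = C1 - 3*exp(2*a)/14 + 45*sin(8*a/9)/8


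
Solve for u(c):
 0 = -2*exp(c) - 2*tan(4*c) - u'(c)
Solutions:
 u(c) = C1 - 2*exp(c) + log(cos(4*c))/2


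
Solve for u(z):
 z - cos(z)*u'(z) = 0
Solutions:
 u(z) = C1 + Integral(z/cos(z), z)


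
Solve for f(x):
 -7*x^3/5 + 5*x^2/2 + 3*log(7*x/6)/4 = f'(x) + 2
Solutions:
 f(x) = C1 - 7*x^4/20 + 5*x^3/6 + 3*x*log(x)/4 - 11*x/4 - 3*x*log(6)/4 + 3*x*log(7)/4


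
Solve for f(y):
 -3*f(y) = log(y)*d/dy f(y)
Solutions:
 f(y) = C1*exp(-3*li(y))


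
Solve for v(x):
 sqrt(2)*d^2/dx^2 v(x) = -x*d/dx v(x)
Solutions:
 v(x) = C1 + C2*erf(2^(1/4)*x/2)


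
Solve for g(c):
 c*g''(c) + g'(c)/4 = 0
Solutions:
 g(c) = C1 + C2*c^(3/4)


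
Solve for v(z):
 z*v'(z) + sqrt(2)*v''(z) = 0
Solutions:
 v(z) = C1 + C2*erf(2^(1/4)*z/2)


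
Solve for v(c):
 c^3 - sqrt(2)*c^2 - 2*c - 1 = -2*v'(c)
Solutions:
 v(c) = C1 - c^4/8 + sqrt(2)*c^3/6 + c^2/2 + c/2


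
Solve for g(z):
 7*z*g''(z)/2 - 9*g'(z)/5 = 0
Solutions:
 g(z) = C1 + C2*z^(53/35)


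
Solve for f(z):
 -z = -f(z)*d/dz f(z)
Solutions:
 f(z) = -sqrt(C1 + z^2)
 f(z) = sqrt(C1 + z^2)


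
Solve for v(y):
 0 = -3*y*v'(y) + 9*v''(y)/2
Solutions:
 v(y) = C1 + C2*erfi(sqrt(3)*y/3)


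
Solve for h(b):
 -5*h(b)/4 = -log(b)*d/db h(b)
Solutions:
 h(b) = C1*exp(5*li(b)/4)


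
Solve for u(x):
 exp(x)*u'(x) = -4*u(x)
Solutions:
 u(x) = C1*exp(4*exp(-x))


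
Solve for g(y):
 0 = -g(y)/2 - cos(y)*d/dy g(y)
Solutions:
 g(y) = C1*(sin(y) - 1)^(1/4)/(sin(y) + 1)^(1/4)


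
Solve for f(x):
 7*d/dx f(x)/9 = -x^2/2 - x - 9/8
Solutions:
 f(x) = C1 - 3*x^3/14 - 9*x^2/14 - 81*x/56


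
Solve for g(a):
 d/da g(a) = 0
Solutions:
 g(a) = C1


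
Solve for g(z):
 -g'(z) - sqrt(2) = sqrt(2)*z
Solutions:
 g(z) = C1 - sqrt(2)*z^2/2 - sqrt(2)*z


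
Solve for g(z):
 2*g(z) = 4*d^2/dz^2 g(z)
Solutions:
 g(z) = C1*exp(-sqrt(2)*z/2) + C2*exp(sqrt(2)*z/2)


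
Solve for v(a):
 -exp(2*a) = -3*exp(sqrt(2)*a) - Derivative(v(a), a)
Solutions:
 v(a) = C1 + exp(2*a)/2 - 3*sqrt(2)*exp(sqrt(2)*a)/2


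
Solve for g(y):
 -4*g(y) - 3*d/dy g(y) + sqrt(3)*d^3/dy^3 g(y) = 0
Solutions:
 g(y) = C1*exp(-y*(3^(5/6)/(sqrt(12 - sqrt(3)) + 2*sqrt(3))^(1/3) + 3^(2/3)*(sqrt(12 - sqrt(3)) + 2*sqrt(3))^(1/3))/6)*sin(y*(-3^(1/6)*(sqrt(12 - sqrt(3)) + 2*sqrt(3))^(1/3) + 3^(1/3)/(sqrt(12 - sqrt(3)) + 2*sqrt(3))^(1/3))/2) + C2*exp(-y*(3^(5/6)/(sqrt(12 - sqrt(3)) + 2*sqrt(3))^(1/3) + 3^(2/3)*(sqrt(12 - sqrt(3)) + 2*sqrt(3))^(1/3))/6)*cos(y*(-3^(1/6)*(sqrt(12 - sqrt(3)) + 2*sqrt(3))^(1/3) + 3^(1/3)/(sqrt(12 - sqrt(3)) + 2*sqrt(3))^(1/3))/2) + C3*exp(y*(3^(5/6)/(sqrt(12 - sqrt(3)) + 2*sqrt(3))^(1/3) + 3^(2/3)*(sqrt(12 - sqrt(3)) + 2*sqrt(3))^(1/3))/3)


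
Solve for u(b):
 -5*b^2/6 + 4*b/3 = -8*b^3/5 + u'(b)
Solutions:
 u(b) = C1 + 2*b^4/5 - 5*b^3/18 + 2*b^2/3


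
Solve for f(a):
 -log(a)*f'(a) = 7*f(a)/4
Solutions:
 f(a) = C1*exp(-7*li(a)/4)


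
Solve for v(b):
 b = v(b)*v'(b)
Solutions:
 v(b) = -sqrt(C1 + b^2)
 v(b) = sqrt(C1 + b^2)


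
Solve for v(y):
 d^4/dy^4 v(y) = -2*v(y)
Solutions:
 v(y) = (C1*sin(2^(3/4)*y/2) + C2*cos(2^(3/4)*y/2))*exp(-2^(3/4)*y/2) + (C3*sin(2^(3/4)*y/2) + C4*cos(2^(3/4)*y/2))*exp(2^(3/4)*y/2)


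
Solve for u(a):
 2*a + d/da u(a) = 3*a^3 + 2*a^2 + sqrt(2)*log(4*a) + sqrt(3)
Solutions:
 u(a) = C1 + 3*a^4/4 + 2*a^3/3 - a^2 + sqrt(2)*a*log(a) - sqrt(2)*a + sqrt(3)*a + 2*sqrt(2)*a*log(2)


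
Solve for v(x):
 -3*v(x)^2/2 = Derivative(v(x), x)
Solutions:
 v(x) = 2/(C1 + 3*x)


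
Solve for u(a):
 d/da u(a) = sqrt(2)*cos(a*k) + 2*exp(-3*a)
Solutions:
 u(a) = C1 - 2*exp(-3*a)/3 + sqrt(2)*sin(a*k)/k


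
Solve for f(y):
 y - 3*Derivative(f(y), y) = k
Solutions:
 f(y) = C1 - k*y/3 + y^2/6


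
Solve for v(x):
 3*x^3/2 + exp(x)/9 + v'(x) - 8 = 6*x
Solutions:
 v(x) = C1 - 3*x^4/8 + 3*x^2 + 8*x - exp(x)/9


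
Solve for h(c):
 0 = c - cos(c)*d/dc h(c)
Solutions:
 h(c) = C1 + Integral(c/cos(c), c)


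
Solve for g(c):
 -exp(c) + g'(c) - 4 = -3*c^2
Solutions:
 g(c) = C1 - c^3 + 4*c + exp(c)


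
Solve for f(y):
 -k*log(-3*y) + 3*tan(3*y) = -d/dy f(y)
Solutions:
 f(y) = C1 + k*y*(log(-y) - 1) + k*y*log(3) + log(cos(3*y))


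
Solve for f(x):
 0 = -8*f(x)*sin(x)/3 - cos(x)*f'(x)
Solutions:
 f(x) = C1*cos(x)^(8/3)


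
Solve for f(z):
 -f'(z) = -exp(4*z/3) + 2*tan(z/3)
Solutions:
 f(z) = C1 + 3*exp(4*z/3)/4 + 6*log(cos(z/3))


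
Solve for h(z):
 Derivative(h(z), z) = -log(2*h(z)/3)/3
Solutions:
 3*Integral(1/(log(_y) - log(3) + log(2)), (_y, h(z))) = C1 - z


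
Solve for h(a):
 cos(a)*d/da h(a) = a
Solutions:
 h(a) = C1 + Integral(a/cos(a), a)


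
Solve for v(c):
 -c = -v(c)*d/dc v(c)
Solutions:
 v(c) = -sqrt(C1 + c^2)
 v(c) = sqrt(C1 + c^2)


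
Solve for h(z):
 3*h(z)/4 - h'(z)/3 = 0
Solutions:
 h(z) = C1*exp(9*z/4)


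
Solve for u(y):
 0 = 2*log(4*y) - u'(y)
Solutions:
 u(y) = C1 + 2*y*log(y) - 2*y + y*log(16)


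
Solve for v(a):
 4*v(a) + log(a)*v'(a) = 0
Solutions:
 v(a) = C1*exp(-4*li(a))


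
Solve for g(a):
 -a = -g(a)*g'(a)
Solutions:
 g(a) = -sqrt(C1 + a^2)
 g(a) = sqrt(C1 + a^2)


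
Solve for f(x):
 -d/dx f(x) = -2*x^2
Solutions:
 f(x) = C1 + 2*x^3/3


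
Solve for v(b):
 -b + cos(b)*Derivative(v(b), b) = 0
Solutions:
 v(b) = C1 + Integral(b/cos(b), b)


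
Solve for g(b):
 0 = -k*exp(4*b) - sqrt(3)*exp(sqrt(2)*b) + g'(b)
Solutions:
 g(b) = C1 + k*exp(4*b)/4 + sqrt(6)*exp(sqrt(2)*b)/2


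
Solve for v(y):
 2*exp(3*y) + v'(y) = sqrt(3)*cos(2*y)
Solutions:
 v(y) = C1 - 2*exp(3*y)/3 + sqrt(3)*sin(2*y)/2


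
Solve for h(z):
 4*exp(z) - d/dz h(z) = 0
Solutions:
 h(z) = C1 + 4*exp(z)


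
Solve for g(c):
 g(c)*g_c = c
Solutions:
 g(c) = -sqrt(C1 + c^2)
 g(c) = sqrt(C1 + c^2)


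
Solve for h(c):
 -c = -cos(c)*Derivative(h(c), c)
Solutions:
 h(c) = C1 + Integral(c/cos(c), c)


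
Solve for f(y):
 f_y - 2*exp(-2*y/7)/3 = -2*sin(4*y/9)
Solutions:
 f(y) = C1 + 9*cos(4*y/9)/2 - 7*exp(-2*y/7)/3


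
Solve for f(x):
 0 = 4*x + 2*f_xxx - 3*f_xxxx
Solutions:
 f(x) = C1 + C2*x + C3*x^2 + C4*exp(2*x/3) - x^4/12 - x^3/2


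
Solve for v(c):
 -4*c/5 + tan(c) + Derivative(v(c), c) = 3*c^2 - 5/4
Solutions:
 v(c) = C1 + c^3 + 2*c^2/5 - 5*c/4 + log(cos(c))


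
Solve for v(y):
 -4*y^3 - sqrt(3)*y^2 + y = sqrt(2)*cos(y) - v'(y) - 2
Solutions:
 v(y) = C1 + y^4 + sqrt(3)*y^3/3 - y^2/2 - 2*y + sqrt(2)*sin(y)


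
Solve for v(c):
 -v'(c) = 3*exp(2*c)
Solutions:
 v(c) = C1 - 3*exp(2*c)/2


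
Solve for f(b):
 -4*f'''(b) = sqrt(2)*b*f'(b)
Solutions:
 f(b) = C1 + Integral(C2*airyai(-sqrt(2)*b/2) + C3*airybi(-sqrt(2)*b/2), b)


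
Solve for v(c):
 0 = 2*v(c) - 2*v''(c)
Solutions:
 v(c) = C1*exp(-c) + C2*exp(c)


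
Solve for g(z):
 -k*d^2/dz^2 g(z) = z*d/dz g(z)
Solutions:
 g(z) = C1 + C2*sqrt(k)*erf(sqrt(2)*z*sqrt(1/k)/2)


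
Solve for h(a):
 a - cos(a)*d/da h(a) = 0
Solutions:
 h(a) = C1 + Integral(a/cos(a), a)


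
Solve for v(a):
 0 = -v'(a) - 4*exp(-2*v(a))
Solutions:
 v(a) = log(-sqrt(C1 - 8*a))
 v(a) = log(C1 - 8*a)/2


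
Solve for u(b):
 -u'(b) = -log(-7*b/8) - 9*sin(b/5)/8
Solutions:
 u(b) = C1 + b*log(-b) - 3*b*log(2) - b + b*log(7) - 45*cos(b/5)/8


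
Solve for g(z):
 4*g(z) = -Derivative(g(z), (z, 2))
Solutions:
 g(z) = C1*sin(2*z) + C2*cos(2*z)


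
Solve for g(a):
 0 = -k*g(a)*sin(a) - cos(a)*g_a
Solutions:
 g(a) = C1*exp(k*log(cos(a)))


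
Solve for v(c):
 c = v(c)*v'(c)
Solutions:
 v(c) = -sqrt(C1 + c^2)
 v(c) = sqrt(C1 + c^2)


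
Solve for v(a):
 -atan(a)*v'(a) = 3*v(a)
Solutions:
 v(a) = C1*exp(-3*Integral(1/atan(a), a))


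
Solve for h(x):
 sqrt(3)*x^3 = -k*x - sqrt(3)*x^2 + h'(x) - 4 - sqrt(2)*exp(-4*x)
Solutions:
 h(x) = C1 + k*x^2/2 + sqrt(3)*x^4/4 + sqrt(3)*x^3/3 + 4*x - sqrt(2)*exp(-4*x)/4


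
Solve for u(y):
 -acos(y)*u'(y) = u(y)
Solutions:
 u(y) = C1*exp(-Integral(1/acos(y), y))


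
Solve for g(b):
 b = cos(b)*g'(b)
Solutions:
 g(b) = C1 + Integral(b/cos(b), b)


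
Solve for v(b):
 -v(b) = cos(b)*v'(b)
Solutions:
 v(b) = C1*sqrt(sin(b) - 1)/sqrt(sin(b) + 1)


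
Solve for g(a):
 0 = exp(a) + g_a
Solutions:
 g(a) = C1 - exp(a)


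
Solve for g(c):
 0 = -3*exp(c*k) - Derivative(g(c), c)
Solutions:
 g(c) = C1 - 3*exp(c*k)/k


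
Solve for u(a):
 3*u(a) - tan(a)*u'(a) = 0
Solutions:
 u(a) = C1*sin(a)^3


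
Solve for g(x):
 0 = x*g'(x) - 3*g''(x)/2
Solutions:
 g(x) = C1 + C2*erfi(sqrt(3)*x/3)


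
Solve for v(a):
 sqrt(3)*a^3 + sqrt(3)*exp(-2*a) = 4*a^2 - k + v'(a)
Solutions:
 v(a) = C1 + sqrt(3)*a^4/4 - 4*a^3/3 + a*k - sqrt(3)*exp(-2*a)/2


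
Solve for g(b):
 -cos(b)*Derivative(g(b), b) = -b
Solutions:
 g(b) = C1 + Integral(b/cos(b), b)


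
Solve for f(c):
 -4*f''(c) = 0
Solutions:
 f(c) = C1 + C2*c


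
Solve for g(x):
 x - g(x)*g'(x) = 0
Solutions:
 g(x) = -sqrt(C1 + x^2)
 g(x) = sqrt(C1 + x^2)


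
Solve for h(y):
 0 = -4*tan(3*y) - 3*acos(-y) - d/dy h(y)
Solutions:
 h(y) = C1 - 3*y*acos(-y) - 3*sqrt(1 - y^2) + 4*log(cos(3*y))/3


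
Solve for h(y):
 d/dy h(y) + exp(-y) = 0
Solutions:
 h(y) = C1 + exp(-y)


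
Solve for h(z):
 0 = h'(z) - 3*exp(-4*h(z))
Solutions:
 h(z) = log(-I*(C1 + 12*z)^(1/4))
 h(z) = log(I*(C1 + 12*z)^(1/4))
 h(z) = log(-(C1 + 12*z)^(1/4))
 h(z) = log(C1 + 12*z)/4


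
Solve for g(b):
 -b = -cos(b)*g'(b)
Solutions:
 g(b) = C1 + Integral(b/cos(b), b)


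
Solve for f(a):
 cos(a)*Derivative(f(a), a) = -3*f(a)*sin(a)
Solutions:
 f(a) = C1*cos(a)^3


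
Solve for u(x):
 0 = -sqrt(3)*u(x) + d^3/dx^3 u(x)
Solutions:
 u(x) = C3*exp(3^(1/6)*x) + (C1*sin(3^(2/3)*x/2) + C2*cos(3^(2/3)*x/2))*exp(-3^(1/6)*x/2)


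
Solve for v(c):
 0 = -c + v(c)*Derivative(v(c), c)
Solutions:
 v(c) = -sqrt(C1 + c^2)
 v(c) = sqrt(C1 + c^2)


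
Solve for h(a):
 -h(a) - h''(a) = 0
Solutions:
 h(a) = C1*sin(a) + C2*cos(a)


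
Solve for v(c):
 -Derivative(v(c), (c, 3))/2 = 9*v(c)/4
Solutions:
 v(c) = C3*exp(-6^(2/3)*c/2) + (C1*sin(3*2^(2/3)*3^(1/6)*c/4) + C2*cos(3*2^(2/3)*3^(1/6)*c/4))*exp(6^(2/3)*c/4)


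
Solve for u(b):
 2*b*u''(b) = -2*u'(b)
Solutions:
 u(b) = C1 + C2*log(b)


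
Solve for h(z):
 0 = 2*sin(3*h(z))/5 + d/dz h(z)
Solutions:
 2*z/5 + log(cos(3*h(z)) - 1)/6 - log(cos(3*h(z)) + 1)/6 = C1


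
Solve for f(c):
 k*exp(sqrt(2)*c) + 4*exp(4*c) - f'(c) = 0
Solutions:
 f(c) = C1 + sqrt(2)*k*exp(sqrt(2)*c)/2 + exp(4*c)


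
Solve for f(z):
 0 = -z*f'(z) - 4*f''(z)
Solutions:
 f(z) = C1 + C2*erf(sqrt(2)*z/4)


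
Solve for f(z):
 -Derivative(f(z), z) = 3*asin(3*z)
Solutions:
 f(z) = C1 - 3*z*asin(3*z) - sqrt(1 - 9*z^2)


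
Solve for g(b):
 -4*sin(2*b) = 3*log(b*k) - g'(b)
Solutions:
 g(b) = C1 + 3*b*log(b*k) - 3*b - 2*cos(2*b)


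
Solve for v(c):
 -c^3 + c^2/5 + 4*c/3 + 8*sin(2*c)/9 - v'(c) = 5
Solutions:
 v(c) = C1 - c^4/4 + c^3/15 + 2*c^2/3 - 5*c - 4*cos(2*c)/9


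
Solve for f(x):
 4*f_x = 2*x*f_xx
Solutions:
 f(x) = C1 + C2*x^3


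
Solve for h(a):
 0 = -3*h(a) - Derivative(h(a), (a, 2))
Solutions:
 h(a) = C1*sin(sqrt(3)*a) + C2*cos(sqrt(3)*a)


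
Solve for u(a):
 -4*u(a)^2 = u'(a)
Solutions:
 u(a) = 1/(C1 + 4*a)


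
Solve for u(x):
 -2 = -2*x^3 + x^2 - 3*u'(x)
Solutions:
 u(x) = C1 - x^4/6 + x^3/9 + 2*x/3


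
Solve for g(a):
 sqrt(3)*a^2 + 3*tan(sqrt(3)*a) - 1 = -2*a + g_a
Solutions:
 g(a) = C1 + sqrt(3)*a^3/3 + a^2 - a - sqrt(3)*log(cos(sqrt(3)*a))


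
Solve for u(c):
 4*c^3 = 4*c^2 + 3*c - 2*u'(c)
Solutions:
 u(c) = C1 - c^4/2 + 2*c^3/3 + 3*c^2/4


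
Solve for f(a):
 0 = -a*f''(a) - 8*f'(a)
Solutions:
 f(a) = C1 + C2/a^7


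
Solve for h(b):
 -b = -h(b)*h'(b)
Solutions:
 h(b) = -sqrt(C1 + b^2)
 h(b) = sqrt(C1 + b^2)


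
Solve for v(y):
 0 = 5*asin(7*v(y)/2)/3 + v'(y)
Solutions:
 Integral(1/asin(7*_y/2), (_y, v(y))) = C1 - 5*y/3


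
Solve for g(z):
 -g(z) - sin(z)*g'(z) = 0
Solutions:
 g(z) = C1*sqrt(cos(z) + 1)/sqrt(cos(z) - 1)


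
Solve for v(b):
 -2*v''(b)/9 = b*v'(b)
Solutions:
 v(b) = C1 + C2*erf(3*b/2)


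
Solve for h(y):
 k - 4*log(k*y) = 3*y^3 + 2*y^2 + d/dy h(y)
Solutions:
 h(y) = C1 - 3*y^4/4 - 2*y^3/3 + y*(k + 4) - 4*y*log(k*y)


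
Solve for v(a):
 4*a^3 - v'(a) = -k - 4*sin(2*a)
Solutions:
 v(a) = C1 + a^4 + a*k - 2*cos(2*a)


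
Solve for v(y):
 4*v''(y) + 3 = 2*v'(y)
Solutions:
 v(y) = C1 + C2*exp(y/2) + 3*y/2


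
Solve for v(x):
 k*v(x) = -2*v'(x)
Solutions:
 v(x) = C1*exp(-k*x/2)


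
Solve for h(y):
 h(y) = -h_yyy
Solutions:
 h(y) = C3*exp(-y) + (C1*sin(sqrt(3)*y/2) + C2*cos(sqrt(3)*y/2))*exp(y/2)


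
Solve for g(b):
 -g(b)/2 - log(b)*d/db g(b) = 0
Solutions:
 g(b) = C1*exp(-li(b)/2)


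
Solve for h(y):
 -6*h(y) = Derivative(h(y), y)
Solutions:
 h(y) = C1*exp(-6*y)


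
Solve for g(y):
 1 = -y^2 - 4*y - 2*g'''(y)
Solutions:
 g(y) = C1 + C2*y + C3*y^2 - y^5/120 - y^4/12 - y^3/12


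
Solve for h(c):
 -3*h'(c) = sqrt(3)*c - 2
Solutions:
 h(c) = C1 - sqrt(3)*c^2/6 + 2*c/3


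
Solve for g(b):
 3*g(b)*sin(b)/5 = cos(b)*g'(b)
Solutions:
 g(b) = C1/cos(b)^(3/5)


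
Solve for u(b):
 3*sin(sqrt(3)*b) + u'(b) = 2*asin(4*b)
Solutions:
 u(b) = C1 + 2*b*asin(4*b) + sqrt(1 - 16*b^2)/2 + sqrt(3)*cos(sqrt(3)*b)


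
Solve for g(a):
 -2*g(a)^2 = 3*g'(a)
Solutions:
 g(a) = 3/(C1 + 2*a)


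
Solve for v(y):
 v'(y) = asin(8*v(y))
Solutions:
 Integral(1/asin(8*_y), (_y, v(y))) = C1 + y


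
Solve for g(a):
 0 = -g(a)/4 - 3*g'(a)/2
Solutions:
 g(a) = C1*exp(-a/6)


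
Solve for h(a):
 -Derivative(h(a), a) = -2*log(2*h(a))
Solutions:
 -Integral(1/(log(_y) + log(2)), (_y, h(a)))/2 = C1 - a


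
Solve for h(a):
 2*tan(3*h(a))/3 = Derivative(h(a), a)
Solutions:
 h(a) = -asin(C1*exp(2*a))/3 + pi/3
 h(a) = asin(C1*exp(2*a))/3


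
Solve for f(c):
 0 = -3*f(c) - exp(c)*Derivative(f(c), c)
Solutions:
 f(c) = C1*exp(3*exp(-c))


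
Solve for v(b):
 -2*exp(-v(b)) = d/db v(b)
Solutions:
 v(b) = log(C1 - 2*b)


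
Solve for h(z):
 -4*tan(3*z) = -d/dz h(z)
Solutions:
 h(z) = C1 - 4*log(cos(3*z))/3


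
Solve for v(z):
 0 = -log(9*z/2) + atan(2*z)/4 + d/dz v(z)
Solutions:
 v(z) = C1 + z*log(z) - z*atan(2*z)/4 - z - z*log(2) + 2*z*log(3) + log(4*z^2 + 1)/16


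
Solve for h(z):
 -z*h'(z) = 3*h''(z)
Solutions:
 h(z) = C1 + C2*erf(sqrt(6)*z/6)


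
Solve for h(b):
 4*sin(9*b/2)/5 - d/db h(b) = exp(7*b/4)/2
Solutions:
 h(b) = C1 - 2*exp(7*b/4)/7 - 8*cos(9*b/2)/45


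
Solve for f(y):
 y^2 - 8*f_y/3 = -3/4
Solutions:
 f(y) = C1 + y^3/8 + 9*y/32


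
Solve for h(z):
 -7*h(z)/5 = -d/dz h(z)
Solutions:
 h(z) = C1*exp(7*z/5)


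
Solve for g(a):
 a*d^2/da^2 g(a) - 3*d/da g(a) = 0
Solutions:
 g(a) = C1 + C2*a^4


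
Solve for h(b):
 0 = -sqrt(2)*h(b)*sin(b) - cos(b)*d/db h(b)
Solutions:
 h(b) = C1*cos(b)^(sqrt(2))


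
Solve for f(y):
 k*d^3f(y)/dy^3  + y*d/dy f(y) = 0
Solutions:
 f(y) = C1 + Integral(C2*airyai(y*(-1/k)^(1/3)) + C3*airybi(y*(-1/k)^(1/3)), y)


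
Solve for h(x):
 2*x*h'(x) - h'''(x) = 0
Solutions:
 h(x) = C1 + Integral(C2*airyai(2^(1/3)*x) + C3*airybi(2^(1/3)*x), x)


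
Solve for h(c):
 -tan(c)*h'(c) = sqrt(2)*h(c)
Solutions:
 h(c) = C1/sin(c)^(sqrt(2))


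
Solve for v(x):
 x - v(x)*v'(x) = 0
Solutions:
 v(x) = -sqrt(C1 + x^2)
 v(x) = sqrt(C1 + x^2)


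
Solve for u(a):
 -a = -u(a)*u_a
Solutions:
 u(a) = -sqrt(C1 + a^2)
 u(a) = sqrt(C1 + a^2)


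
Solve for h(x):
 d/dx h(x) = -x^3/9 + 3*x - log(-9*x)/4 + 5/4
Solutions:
 h(x) = C1 - x^4/36 + 3*x^2/2 - x*log(-x)/4 + x*(3 - log(3))/2


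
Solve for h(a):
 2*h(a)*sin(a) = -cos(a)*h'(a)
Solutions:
 h(a) = C1*cos(a)^2


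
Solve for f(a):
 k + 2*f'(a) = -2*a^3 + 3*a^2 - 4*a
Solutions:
 f(a) = C1 - a^4/4 + a^3/2 - a^2 - a*k/2


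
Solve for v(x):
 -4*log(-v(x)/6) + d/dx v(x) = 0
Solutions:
 -Integral(1/(log(-_y) - log(6)), (_y, v(x)))/4 = C1 - x


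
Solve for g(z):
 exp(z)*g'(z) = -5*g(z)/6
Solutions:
 g(z) = C1*exp(5*exp(-z)/6)


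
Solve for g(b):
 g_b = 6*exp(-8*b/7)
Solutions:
 g(b) = C1 - 21*exp(-8*b/7)/4


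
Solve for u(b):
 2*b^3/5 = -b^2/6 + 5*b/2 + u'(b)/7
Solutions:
 u(b) = C1 + 7*b^4/10 + 7*b^3/18 - 35*b^2/4


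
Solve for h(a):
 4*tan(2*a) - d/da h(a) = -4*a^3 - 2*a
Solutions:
 h(a) = C1 + a^4 + a^2 - 2*log(cos(2*a))


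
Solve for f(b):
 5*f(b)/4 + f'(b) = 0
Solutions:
 f(b) = C1*exp(-5*b/4)


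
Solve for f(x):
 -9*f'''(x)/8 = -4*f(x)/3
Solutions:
 f(x) = C3*exp(2*2^(2/3)*x/3) + (C1*sin(2^(2/3)*sqrt(3)*x/3) + C2*cos(2^(2/3)*sqrt(3)*x/3))*exp(-2^(2/3)*x/3)


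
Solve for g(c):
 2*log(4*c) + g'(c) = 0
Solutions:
 g(c) = C1 - 2*c*log(c) - c*log(16) + 2*c


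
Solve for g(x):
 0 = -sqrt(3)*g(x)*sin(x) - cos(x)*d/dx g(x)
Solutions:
 g(x) = C1*cos(x)^(sqrt(3))


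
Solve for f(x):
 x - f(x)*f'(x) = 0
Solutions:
 f(x) = -sqrt(C1 + x^2)
 f(x) = sqrt(C1 + x^2)


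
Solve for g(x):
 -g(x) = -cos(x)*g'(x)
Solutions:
 g(x) = C1*sqrt(sin(x) + 1)/sqrt(sin(x) - 1)


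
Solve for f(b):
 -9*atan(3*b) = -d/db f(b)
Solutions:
 f(b) = C1 + 9*b*atan(3*b) - 3*log(9*b^2 + 1)/2


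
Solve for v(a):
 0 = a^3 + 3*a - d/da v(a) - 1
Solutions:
 v(a) = C1 + a^4/4 + 3*a^2/2 - a


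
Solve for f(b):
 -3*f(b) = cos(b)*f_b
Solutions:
 f(b) = C1*(sin(b) - 1)^(3/2)/(sin(b) + 1)^(3/2)


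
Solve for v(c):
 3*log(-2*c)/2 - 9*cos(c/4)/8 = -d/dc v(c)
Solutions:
 v(c) = C1 - 3*c*log(-c)/2 - 3*c*log(2)/2 + 3*c/2 + 9*sin(c/4)/2


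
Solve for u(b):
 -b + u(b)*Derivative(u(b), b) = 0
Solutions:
 u(b) = -sqrt(C1 + b^2)
 u(b) = sqrt(C1 + b^2)


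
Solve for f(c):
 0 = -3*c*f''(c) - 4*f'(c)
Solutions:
 f(c) = C1 + C2/c^(1/3)


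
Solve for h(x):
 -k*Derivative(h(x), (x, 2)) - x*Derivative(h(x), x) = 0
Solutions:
 h(x) = C1 + C2*sqrt(k)*erf(sqrt(2)*x*sqrt(1/k)/2)


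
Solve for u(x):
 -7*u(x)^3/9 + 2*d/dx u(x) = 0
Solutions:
 u(x) = -3*sqrt(-1/(C1 + 7*x))
 u(x) = 3*sqrt(-1/(C1 + 7*x))


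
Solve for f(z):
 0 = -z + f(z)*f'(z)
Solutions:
 f(z) = -sqrt(C1 + z^2)
 f(z) = sqrt(C1 + z^2)


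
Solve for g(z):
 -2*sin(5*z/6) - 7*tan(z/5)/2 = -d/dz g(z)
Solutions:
 g(z) = C1 - 35*log(cos(z/5))/2 - 12*cos(5*z/6)/5


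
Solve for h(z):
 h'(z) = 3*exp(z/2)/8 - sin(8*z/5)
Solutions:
 h(z) = C1 + 3*exp(z/2)/4 + 5*cos(8*z/5)/8


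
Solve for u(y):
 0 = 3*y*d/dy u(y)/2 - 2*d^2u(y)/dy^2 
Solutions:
 u(y) = C1 + C2*erfi(sqrt(6)*y/4)


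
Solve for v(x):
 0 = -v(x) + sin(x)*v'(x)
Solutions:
 v(x) = C1*sqrt(cos(x) - 1)/sqrt(cos(x) + 1)


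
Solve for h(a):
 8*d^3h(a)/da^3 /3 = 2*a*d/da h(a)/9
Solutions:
 h(a) = C1 + Integral(C2*airyai(18^(1/3)*a/6) + C3*airybi(18^(1/3)*a/6), a)


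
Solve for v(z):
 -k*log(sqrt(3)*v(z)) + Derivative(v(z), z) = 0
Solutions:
 Integral(1/(2*log(_y) + log(3)), (_y, v(z))) = C1 + k*z/2


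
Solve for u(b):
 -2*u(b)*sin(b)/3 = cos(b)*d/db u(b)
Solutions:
 u(b) = C1*cos(b)^(2/3)


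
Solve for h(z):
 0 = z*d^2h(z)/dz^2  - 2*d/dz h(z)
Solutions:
 h(z) = C1 + C2*z^3


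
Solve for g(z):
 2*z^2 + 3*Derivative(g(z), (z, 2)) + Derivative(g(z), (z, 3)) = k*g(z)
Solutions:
 g(z) = C1*exp(-z*((-k/2 + sqrt((2 - k)^2 - 4)/2 + 1)^(1/3) + 1 + (-k/2 + sqrt((2 - k)^2 - 4)/2 + 1)^(-1/3))) + C2*exp(z*((-k/2 + sqrt((2 - k)^2 - 4)/2 + 1)^(1/3)/2 - sqrt(3)*I*(-k/2 + sqrt((2 - k)^2 - 4)/2 + 1)^(1/3)/2 - 1 - 2/((-1 + sqrt(3)*I)*(-k/2 + sqrt((2 - k)^2 - 4)/2 + 1)^(1/3)))) + C3*exp(z*((-k/2 + sqrt((2 - k)^2 - 4)/2 + 1)^(1/3)/2 + sqrt(3)*I*(-k/2 + sqrt((2 - k)^2 - 4)/2 + 1)^(1/3)/2 - 1 + 2/((1 + sqrt(3)*I)*(-k/2 + sqrt((2 - k)^2 - 4)/2 + 1)^(1/3)))) + 2*z^2/k + 12/k^2


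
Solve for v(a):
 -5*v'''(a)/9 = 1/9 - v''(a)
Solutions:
 v(a) = C1 + C2*a + C3*exp(9*a/5) + a^2/18


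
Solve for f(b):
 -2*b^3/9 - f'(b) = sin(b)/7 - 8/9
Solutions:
 f(b) = C1 - b^4/18 + 8*b/9 + cos(b)/7


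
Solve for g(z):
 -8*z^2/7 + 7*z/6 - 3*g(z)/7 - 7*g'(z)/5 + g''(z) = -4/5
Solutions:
 g(z) = C1*exp(z*(49 - sqrt(4501))/70) + C2*exp(z*(49 + sqrt(4501))/70) - 8*z^2/3 + 1813*z/90 - 103117/1350


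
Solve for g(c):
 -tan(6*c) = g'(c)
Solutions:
 g(c) = C1 + log(cos(6*c))/6


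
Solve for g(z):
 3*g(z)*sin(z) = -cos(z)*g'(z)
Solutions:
 g(z) = C1*cos(z)^3


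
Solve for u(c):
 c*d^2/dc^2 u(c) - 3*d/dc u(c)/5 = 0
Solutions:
 u(c) = C1 + C2*c^(8/5)


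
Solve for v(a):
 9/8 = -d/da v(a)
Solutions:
 v(a) = C1 - 9*a/8


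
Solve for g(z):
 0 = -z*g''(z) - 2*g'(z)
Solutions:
 g(z) = C1 + C2/z


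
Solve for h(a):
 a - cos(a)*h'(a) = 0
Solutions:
 h(a) = C1 + Integral(a/cos(a), a)


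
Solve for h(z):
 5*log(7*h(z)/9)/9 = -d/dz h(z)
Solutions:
 -9*Integral(1/(-log(_y) - log(7) + 2*log(3)), (_y, h(z)))/5 = C1 - z


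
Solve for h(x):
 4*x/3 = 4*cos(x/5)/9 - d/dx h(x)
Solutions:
 h(x) = C1 - 2*x^2/3 + 20*sin(x/5)/9


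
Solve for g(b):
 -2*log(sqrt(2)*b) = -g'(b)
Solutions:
 g(b) = C1 + 2*b*log(b) - 2*b + b*log(2)


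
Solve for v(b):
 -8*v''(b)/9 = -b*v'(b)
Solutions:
 v(b) = C1 + C2*erfi(3*b/4)


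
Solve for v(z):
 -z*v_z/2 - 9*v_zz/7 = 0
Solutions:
 v(z) = C1 + C2*erf(sqrt(7)*z/6)


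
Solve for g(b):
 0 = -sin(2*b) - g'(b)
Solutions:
 g(b) = C1 + cos(2*b)/2


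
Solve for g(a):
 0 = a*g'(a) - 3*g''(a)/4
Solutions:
 g(a) = C1 + C2*erfi(sqrt(6)*a/3)


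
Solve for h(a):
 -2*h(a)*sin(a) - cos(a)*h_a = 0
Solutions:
 h(a) = C1*cos(a)^2


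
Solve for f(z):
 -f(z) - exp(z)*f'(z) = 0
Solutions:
 f(z) = C1*exp(exp(-z))


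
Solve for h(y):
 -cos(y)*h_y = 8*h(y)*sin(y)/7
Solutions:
 h(y) = C1*cos(y)^(8/7)


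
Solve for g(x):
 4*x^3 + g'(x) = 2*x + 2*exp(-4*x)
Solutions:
 g(x) = C1 - x^4 + x^2 - exp(-4*x)/2


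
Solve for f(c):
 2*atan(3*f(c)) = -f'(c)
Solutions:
 Integral(1/atan(3*_y), (_y, f(c))) = C1 - 2*c


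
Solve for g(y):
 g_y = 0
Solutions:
 g(y) = C1


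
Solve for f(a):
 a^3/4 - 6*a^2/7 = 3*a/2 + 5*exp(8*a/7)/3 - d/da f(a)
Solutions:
 f(a) = C1 - a^4/16 + 2*a^3/7 + 3*a^2/4 + 35*exp(8*a/7)/24


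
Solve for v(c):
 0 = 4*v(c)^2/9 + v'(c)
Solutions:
 v(c) = 9/(C1 + 4*c)


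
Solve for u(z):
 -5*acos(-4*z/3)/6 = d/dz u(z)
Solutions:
 u(z) = C1 - 5*z*acos(-4*z/3)/6 - 5*sqrt(9 - 16*z^2)/24


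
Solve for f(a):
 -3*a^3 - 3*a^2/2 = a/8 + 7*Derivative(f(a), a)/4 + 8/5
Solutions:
 f(a) = C1 - 3*a^4/7 - 2*a^3/7 - a^2/28 - 32*a/35


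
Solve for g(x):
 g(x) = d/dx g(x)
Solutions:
 g(x) = C1*exp(x)


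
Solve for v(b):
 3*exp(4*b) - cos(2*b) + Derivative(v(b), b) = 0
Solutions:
 v(b) = C1 - 3*exp(4*b)/4 + sin(2*b)/2


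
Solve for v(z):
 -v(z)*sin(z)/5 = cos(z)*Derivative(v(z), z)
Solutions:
 v(z) = C1*cos(z)^(1/5)


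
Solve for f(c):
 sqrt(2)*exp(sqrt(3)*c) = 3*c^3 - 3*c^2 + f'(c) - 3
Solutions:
 f(c) = C1 - 3*c^4/4 + c^3 + 3*c + sqrt(6)*exp(sqrt(3)*c)/3


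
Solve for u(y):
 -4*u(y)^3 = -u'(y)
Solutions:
 u(y) = -sqrt(2)*sqrt(-1/(C1 + 4*y))/2
 u(y) = sqrt(2)*sqrt(-1/(C1 + 4*y))/2


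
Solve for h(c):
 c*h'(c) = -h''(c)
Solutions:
 h(c) = C1 + C2*erf(sqrt(2)*c/2)


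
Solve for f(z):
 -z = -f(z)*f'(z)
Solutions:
 f(z) = -sqrt(C1 + z^2)
 f(z) = sqrt(C1 + z^2)


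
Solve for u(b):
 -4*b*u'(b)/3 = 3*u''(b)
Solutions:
 u(b) = C1 + C2*erf(sqrt(2)*b/3)


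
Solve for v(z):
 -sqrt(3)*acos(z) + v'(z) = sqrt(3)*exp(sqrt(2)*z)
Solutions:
 v(z) = C1 + sqrt(3)*(z*acos(z) - sqrt(1 - z^2)) + sqrt(6)*exp(sqrt(2)*z)/2


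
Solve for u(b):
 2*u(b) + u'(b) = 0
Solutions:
 u(b) = C1*exp(-2*b)


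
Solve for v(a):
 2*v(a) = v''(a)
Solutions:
 v(a) = C1*exp(-sqrt(2)*a) + C2*exp(sqrt(2)*a)


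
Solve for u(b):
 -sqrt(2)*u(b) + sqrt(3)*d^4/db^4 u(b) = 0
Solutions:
 u(b) = C1*exp(-2^(1/8)*3^(7/8)*b/3) + C2*exp(2^(1/8)*3^(7/8)*b/3) + C3*sin(2^(1/8)*3^(7/8)*b/3) + C4*cos(2^(1/8)*3^(7/8)*b/3)


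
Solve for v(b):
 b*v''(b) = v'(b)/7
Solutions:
 v(b) = C1 + C2*b^(8/7)


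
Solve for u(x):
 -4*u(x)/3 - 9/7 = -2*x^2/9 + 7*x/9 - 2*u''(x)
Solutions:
 u(x) = C1*exp(-sqrt(6)*x/3) + C2*exp(sqrt(6)*x/3) + x^2/6 - 7*x/12 - 13/28


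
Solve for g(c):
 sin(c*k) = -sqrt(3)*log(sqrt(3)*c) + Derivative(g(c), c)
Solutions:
 g(c) = C1 + sqrt(3)*c*(log(c) - 1) + sqrt(3)*c*log(3)/2 + Piecewise((-cos(c*k)/k, Ne(k, 0)), (0, True))


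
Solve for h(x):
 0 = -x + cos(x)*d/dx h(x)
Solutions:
 h(x) = C1 + Integral(x/cos(x), x)


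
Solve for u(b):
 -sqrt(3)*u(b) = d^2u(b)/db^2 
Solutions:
 u(b) = C1*sin(3^(1/4)*b) + C2*cos(3^(1/4)*b)


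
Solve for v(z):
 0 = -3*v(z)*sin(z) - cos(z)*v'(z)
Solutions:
 v(z) = C1*cos(z)^3
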